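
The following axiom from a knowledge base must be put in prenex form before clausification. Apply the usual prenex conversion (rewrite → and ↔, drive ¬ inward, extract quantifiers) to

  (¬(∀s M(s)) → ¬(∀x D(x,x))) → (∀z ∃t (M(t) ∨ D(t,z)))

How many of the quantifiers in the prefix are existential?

2

Eliminate → and ↔ using ¬ and ∨.
  ¬(¬¬(∀s M(s)) ∨ ¬(∀x D(x,x))) ∨ (∀z ∃t (M(t) ∨ D(t,z)))
Push ¬ through the quantifiers and connectives to reach negation normal form:
  (∃s ¬M(s)) ∧ (∀x D(x,x)) ∨ (∀z ∃t (M(t) ∨ D(t,z)))
All bound variables are already distinct, so no renaming is needed.
Pull the quantifiers to the front (each side's bound variable is not free in the other side):
  ∃s ∀x ∀z ∃t (¬M(s) ∧ D(x,x) ∨ M(t) ∨ D(t,z))
The prefix is ∃s ∀x ∀z ∃t: 2 universal, 2 existential.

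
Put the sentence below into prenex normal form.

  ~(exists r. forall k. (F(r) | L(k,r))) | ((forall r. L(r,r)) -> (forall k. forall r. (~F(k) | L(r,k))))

forall r. exists k. exists a. forall v1. forall u. (~F(r) & ~L(k,r) | ~L(a,a) | ~F(v1) | L(u,v1))

First replace A → B with ¬A ∨ B.
  ~(exists r. forall k. (F(r) | L(k,r))) | ~(forall r. L(r,r)) | (forall k. forall r. (~F(k) | L(r,k)))
Move each ¬ inward, flipping quantifiers it crosses:
  (forall r. exists k. (~F(r) & ~L(k,r))) | (exists r. ~L(r,r)) | (forall k. forall r. (~F(k) | L(r,k)))
Standardize variables apart so no two quantifiers bind the same name: r↦a, k↦v1, r↦u.
  (forall r. exists k. (~F(r) & ~L(k,r))) | (exists a. ~L(a,a)) | (forall v1. forall u. (~F(v1) | L(u,v1)))
Finally move all quantifiers to the prefix:
  forall r. exists k. exists a. forall v1. forall u. (~F(r) & ~L(k,r) | ~L(a,a) | ~F(v1) | L(u,v1))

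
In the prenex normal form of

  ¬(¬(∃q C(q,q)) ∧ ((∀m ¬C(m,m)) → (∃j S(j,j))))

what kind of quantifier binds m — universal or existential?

Eliminate → and ↔ using ¬ and ∨.
  ¬(¬(∃q C(q,q)) ∧ (¬(∀m ¬C(m,m)) ∨ (∃j S(j,j))))
Move each ¬ inward, flipping quantifiers it crosses:
  (∃q C(q,q)) ∨ (∀m ¬C(m,m)) ∧ (∀j ¬S(j,j))
All bound variables are already distinct, so no renaming is needed.
Finally move all quantifiers to the prefix:
  ∃q ∀m ∀j (C(q,q) ∨ ¬C(m,m) ∧ ¬S(j,j))
The quantifier ∀m sits under an even number of negations (counting the antecedent side of each →), so it remains universal.

universal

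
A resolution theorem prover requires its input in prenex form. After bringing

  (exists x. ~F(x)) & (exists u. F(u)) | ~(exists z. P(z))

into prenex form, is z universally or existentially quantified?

universal

Move each ¬ inward, flipping quantifiers it crosses:
  (exists x. ~F(x)) & (exists u. F(u)) | (forall z. ~P(z))
All bound variables are already distinct, so no renaming is needed.
Finally move all quantifiers to the prefix:
  exists x. exists u. forall z. (~F(x) & F(u) | ~P(z))
The quantifier exists z sits under an odd number of negations, so it flips to forall z.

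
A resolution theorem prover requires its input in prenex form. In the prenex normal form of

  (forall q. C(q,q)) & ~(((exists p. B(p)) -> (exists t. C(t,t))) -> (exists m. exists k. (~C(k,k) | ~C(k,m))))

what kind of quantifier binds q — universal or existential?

Rewrite implications/biconditionals: A → B as ¬A ∨ B.
  (forall q. C(q,q)) & ~(~(~(exists p. B(p)) | (exists t. C(t,t))) | (exists m. exists k. (~C(k,k) | ~C(k,m))))
Push ¬ through the quantifiers and connectives to reach negation normal form:
  (forall q. C(q,q)) & ((forall p. ~B(p)) | (exists t. C(t,t))) & (forall m. forall k. (C(k,k) & C(k,m)))
Finally move all quantifiers to the prefix:
  forall q. forall p. exists t. forall m. forall k. (C(q,q) & (~B(p) | C(t,t)) & C(k,k) & C(k,m))
The quantifier forall q sits under an even number of negations (counting the antecedent side of each →), so it remains universal.

universal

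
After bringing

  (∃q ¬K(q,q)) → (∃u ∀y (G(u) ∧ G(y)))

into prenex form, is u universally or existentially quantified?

existential

Eliminate → and ↔ using ¬ and ∨.
  ¬(∃q ¬K(q,q)) ∨ (∃u ∀y (G(u) ∧ G(y)))
Drive negations inward (¬∀x A ≡ ∃x ¬A, ¬∃x A ≡ ∀x ¬A, De Morgan for ∧/∨):
  (∀q K(q,q)) ∨ (∃u ∀y (G(u) ∧ G(y)))
Extract every quantifier outward, since the variables are now distinct and don't occur free across branches:
  ∀q ∃u ∀y (K(q,q) ∨ G(u) ∧ G(y))
The quantifier ∃u sits under an even number of negations (counting the antecedent side of each →), so it remains existential.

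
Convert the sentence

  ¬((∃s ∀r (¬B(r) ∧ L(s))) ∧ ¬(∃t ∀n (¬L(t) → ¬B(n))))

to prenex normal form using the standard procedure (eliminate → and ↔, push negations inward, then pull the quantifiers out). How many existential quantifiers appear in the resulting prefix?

Rewrite implications/biconditionals: A → B as ¬A ∨ B.
  ¬((∃s ∀r (¬B(r) ∧ L(s))) ∧ ¬(∃t ∀n (¬¬L(t) ∨ ¬B(n))))
Move each ¬ inward, flipping quantifiers it crosses:
  (∀s ∃r (B(r) ∨ ¬L(s))) ∨ (∃t ∀n (L(t) ∨ ¬B(n)))
All bound variables are already distinct, so no renaming is needed.
Pull the quantifiers to the front (each side's bound variable is not free in the other side):
  ∀s ∃r ∃t ∀n (B(r) ∨ ¬L(s) ∨ L(t) ∨ ¬B(n))
The prefix is ∀s ∃r ∃t ∀n: 2 universal, 2 existential.

2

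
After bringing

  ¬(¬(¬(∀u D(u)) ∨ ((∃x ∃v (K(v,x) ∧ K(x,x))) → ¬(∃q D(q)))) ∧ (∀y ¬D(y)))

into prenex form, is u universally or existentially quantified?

First replace A → B with ¬A ∨ B.
  ¬(¬(¬(∀u D(u)) ∨ ¬(∃x ∃v (K(v,x) ∧ K(x,x))) ∨ ¬(∃q D(q))) ∧ (∀y ¬D(y)))
Move each ¬ inward, flipping quantifiers it crosses:
  (∃u ¬D(u)) ∨ (∀x ∀v (¬K(v,x) ∨ ¬K(x,x))) ∨ (∀q ¬D(q)) ∨ (∃y D(y))
Finally move all quantifiers to the prefix:
  ∃u ∀x ∀v ∀q ∃y (¬D(u) ∨ ¬K(v,x) ∨ ¬K(x,x) ∨ ¬D(q) ∨ D(y))
The quantifier ∀u sits under an odd number of negations (counting the antecedent side of each →), so it flips to ∃u.

existential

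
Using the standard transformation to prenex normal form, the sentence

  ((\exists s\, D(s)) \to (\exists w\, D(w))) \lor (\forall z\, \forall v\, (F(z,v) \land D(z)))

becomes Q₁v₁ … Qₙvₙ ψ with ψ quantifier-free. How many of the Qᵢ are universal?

First replace A → B with ¬A ∨ B.
  \neg (\exists s\, D(s)) \lor (\exists w\, D(w)) \lor (\forall z\, \forall v\, (F(z,v) \land D(z)))
Move each ¬ inward, flipping quantifiers it crosses:
  (\forall s\, \neg D(s)) \lor (\exists w\, D(w)) \lor (\forall z\, \forall v\, (F(z,v) \land D(z)))
Pull the quantifiers to the front (each side's bound variable is not free in the other side):
  \forall s\, \exists w\, \forall z\, \forall v\, (\neg D(s) \lor D(w) \lor F(z,v) \land D(z))
The prefix is \forall s \exists w \forall z \forall v: 3 universal, 1 existential.

3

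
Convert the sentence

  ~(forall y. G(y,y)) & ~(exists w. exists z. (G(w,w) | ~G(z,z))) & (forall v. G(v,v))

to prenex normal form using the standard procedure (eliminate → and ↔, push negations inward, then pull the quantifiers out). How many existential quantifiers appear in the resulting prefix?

1

Push ¬ through the quantifiers and connectives to reach negation normal form:
  (exists y. ~G(y,y)) & (forall w. forall z. (~G(w,w) & G(z,z))) & (forall v. G(v,v))
All bound variables are already distinct, so no renaming is needed.
Finally move all quantifiers to the prefix:
  exists y. forall w. forall z. forall v. (~G(y,y) & ~G(w,w) & G(z,z) & G(v,v))
The prefix is exists y forall w forall z forall v: 3 universal, 1 existential.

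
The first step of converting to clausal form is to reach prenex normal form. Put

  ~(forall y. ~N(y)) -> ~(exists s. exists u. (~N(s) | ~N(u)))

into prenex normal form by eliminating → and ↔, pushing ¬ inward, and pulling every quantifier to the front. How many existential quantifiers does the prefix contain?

Rewrite implications/biconditionals: A → B as ¬A ∨ B.
  ~~(forall y. ~N(y)) | ~(exists s. exists u. (~N(s) | ~N(u)))
Move each ¬ inward, flipping quantifiers it crosses:
  (forall y. ~N(y)) | (forall s. forall u. (N(s) & N(u)))
All bound variables are already distinct, so no renaming is needed.
Pull the quantifiers to the front (each side's bound variable is not free in the other side):
  forall y. forall s. forall u. (~N(y) | N(s) & N(u))
The prefix is forall y forall s forall u: 3 universal, 0 existential.

0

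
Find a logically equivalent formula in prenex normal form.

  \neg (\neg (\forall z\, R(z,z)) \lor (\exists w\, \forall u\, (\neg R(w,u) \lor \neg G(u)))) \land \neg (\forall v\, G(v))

\forall z\, \forall w\, \exists u\, \exists v\, (R(z,z) \land R(w,u) \land G(u) \land \neg G(v))

Push ¬ through the quantifiers and connectives to reach negation normal form:
  (\forall z\, R(z,z)) \land (\forall w\, \exists u\, (R(w,u) \land G(u))) \land (\exists v\, \neg G(v))
All bound variables are already distinct, so no renaming is needed.
Extract every quantifier outward, since the variables are now distinct and don't occur free across branches:
  \forall z\, \forall w\, \exists u\, \exists v\, (R(z,z) \land R(w,u) \land G(u) \land \neg G(v))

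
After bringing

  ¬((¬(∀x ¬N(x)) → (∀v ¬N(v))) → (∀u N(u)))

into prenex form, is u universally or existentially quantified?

Rewrite implications/biconditionals: A → B as ¬A ∨ B.
  ¬(¬(¬¬(∀x ¬N(x)) ∨ (∀v ¬N(v))) ∨ (∀u N(u)))
Push ¬ through the quantifiers and connectives to reach negation normal form:
  ((∀x ¬N(x)) ∨ (∀v ¬N(v))) ∧ (∃u ¬N(u))
All bound variables are already distinct, so no renaming is needed.
Pull the quantifiers to the front (each side's bound variable is not free in the other side):
  ∀x ∀v ∃u ((¬N(x) ∨ ¬N(v)) ∧ ¬N(u))
The quantifier ∀u sits under an odd number of negations (counting the antecedent side of each →), so it flips to ∃u.

existential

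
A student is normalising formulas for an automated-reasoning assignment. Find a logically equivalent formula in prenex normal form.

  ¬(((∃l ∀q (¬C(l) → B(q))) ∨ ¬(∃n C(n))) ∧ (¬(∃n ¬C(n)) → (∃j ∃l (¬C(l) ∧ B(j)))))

Eliminate → and ↔ using ¬ and ∨.
  ¬(((∃l ∀q (¬¬C(l) ∨ B(q))) ∨ ¬(∃n C(n))) ∧ (¬¬(∃n ¬C(n)) ∨ (∃j ∃l (¬C(l) ∧ B(j)))))
Move each ¬ inward, flipping quantifiers it crosses:
  (∀l ∃q (¬C(l) ∧ ¬B(q))) ∧ (∃n C(n)) ∨ (∀n C(n)) ∧ (∀j ∀l (C(l) ∨ ¬B(j)))
Standardize variables apart so no two quantifiers bind the same name: n↦z1, l↦r.
  (∀l ∃q (¬C(l) ∧ ¬B(q))) ∧ (∃n C(n)) ∨ (∀z1 C(z1)) ∧ (∀j ∀r (C(r) ∨ ¬B(j)))
Finally move all quantifiers to the prefix:
  ∀l ∃q ∃n ∀z1 ∀j ∀r (¬C(l) ∧ ¬B(q) ∧ C(n) ∨ C(z1) ∧ (C(r) ∨ ¬B(j)))

∀l ∃q ∃n ∀z1 ∀j ∀r (¬C(l) ∧ ¬B(q) ∧ C(n) ∨ C(z1) ∧ (C(r) ∨ ¬B(j)))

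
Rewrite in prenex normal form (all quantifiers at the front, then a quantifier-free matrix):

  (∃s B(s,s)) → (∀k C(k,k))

∀s ∀k (¬B(s,s) ∨ C(k,k))

Rewrite implications/biconditionals: A → B as ¬A ∨ B.
  ¬(∃s B(s,s)) ∨ (∀k C(k,k))
Push ¬ through the quantifiers and connectives to reach negation normal form:
  (∀s ¬B(s,s)) ∨ (∀k C(k,k))
All bound variables are already distinct, so no renaming is needed.
Extract every quantifier outward, since the variables are now distinct and don't occur free across branches:
  ∀s ∀k (¬B(s,s) ∨ C(k,k))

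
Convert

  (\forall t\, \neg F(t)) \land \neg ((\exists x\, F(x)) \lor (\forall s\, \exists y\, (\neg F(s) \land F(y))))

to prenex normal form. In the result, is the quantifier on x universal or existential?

Move each ¬ inward, flipping quantifiers it crosses:
  (\forall t\, \neg F(t)) \land (\forall x\, \neg F(x)) \land (\exists s\, \forall y\, (F(s) \lor \neg F(y)))
All bound variables are already distinct, so no renaming is needed.
Pull the quantifiers to the front (each side's bound variable is not free in the other side):
  \forall t\, \forall x\, \exists s\, \forall y\, (\neg F(t) \land \neg F(x) \land (F(s) \lor \neg F(y)))
The quantifier \exists x sits under an odd number of negations, so it flips to \forall x.

universal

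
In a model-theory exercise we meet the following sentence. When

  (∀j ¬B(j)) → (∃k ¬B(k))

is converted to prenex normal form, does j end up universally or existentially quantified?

existential

First replace A → B with ¬A ∨ B.
  ¬(∀j ¬B(j)) ∨ (∃k ¬B(k))
Drive negations inward (¬∀x A ≡ ∃x ¬A, ¬∃x A ≡ ∀x ¬A, De Morgan for ∧/∨):
  (∃j B(j)) ∨ (∃k ¬B(k))
Pull the quantifiers to the front (each side's bound variable is not free in the other side):
  ∃j ∃k (B(j) ∨ ¬B(k))
The quantifier ∀j sits under an odd number of negations (counting the antecedent side of each →), so it flips to ∃j.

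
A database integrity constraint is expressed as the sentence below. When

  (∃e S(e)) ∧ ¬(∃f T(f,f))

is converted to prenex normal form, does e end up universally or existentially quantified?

Move each ¬ inward, flipping quantifiers it crosses:
  (∃e S(e)) ∧ (∀f ¬T(f,f))
Extract every quantifier outward, since the variables are now distinct and don't occur free across branches:
  ∃e ∀f (S(e) ∧ ¬T(f,f))
The quantifier ∃e sits under an even number of negations, so it remains existential.

existential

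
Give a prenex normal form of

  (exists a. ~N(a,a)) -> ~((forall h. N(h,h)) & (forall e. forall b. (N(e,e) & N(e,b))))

Eliminate → and ↔ using ¬ and ∨.
  ~(exists a. ~N(a,a)) | ~((forall h. N(h,h)) & (forall e. forall b. (N(e,e) & N(e,b))))
Drive negations inward (¬∀x A ≡ ∃x ¬A, ¬∃x A ≡ ∀x ¬A, De Morgan for ∧/∨):
  (forall a. N(a,a)) | (exists h. ~N(h,h)) | (exists e. exists b. (~N(e,e) | ~N(e,b)))
All bound variables are already distinct, so no renaming is needed.
Pull the quantifiers to the front (each side's bound variable is not free in the other side):
  forall a. exists h. exists e. exists b. (N(a,a) | ~N(h,h) | ~N(e,e) | ~N(e,b))

forall a. exists h. exists e. exists b. (N(a,a) | ~N(h,h) | ~N(e,e) | ~N(e,b))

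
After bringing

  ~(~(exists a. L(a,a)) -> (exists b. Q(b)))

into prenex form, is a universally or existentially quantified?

universal

First replace A → B with ¬A ∨ B.
  ~(~~(exists a. L(a,a)) | (exists b. Q(b)))
Move each ¬ inward, flipping quantifiers it crosses:
  (forall a. ~L(a,a)) & (forall b. ~Q(b))
Extract every quantifier outward, since the variables are now distinct and don't occur free across branches:
  forall a. forall b. (~L(a,a) & ~Q(b))
The quantifier exists a sits under an odd number of negations (counting the antecedent side of each →), so it flips to forall a.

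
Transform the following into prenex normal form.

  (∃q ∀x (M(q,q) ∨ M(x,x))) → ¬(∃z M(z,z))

First replace A → B with ¬A ∨ B.
  ¬(∃q ∀x (M(q,q) ∨ M(x,x))) ∨ ¬(∃z M(z,z))
Drive negations inward (¬∀x A ≡ ∃x ¬A, ¬∃x A ≡ ∀x ¬A, De Morgan for ∧/∨):
  (∀q ∃x (¬M(q,q) ∧ ¬M(x,x))) ∨ (∀z ¬M(z,z))
Finally move all quantifiers to the prefix:
  ∀q ∃x ∀z (¬M(q,q) ∧ ¬M(x,x) ∨ ¬M(z,z))

∀q ∃x ∀z (¬M(q,q) ∧ ¬M(x,x) ∨ ¬M(z,z))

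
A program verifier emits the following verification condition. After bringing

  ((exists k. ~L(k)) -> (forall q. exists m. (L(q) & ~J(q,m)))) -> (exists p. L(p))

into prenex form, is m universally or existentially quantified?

First replace A → B with ¬A ∨ B.
  ~(~(exists k. ~L(k)) | (forall q. exists m. (L(q) & ~J(q,m)))) | (exists p. L(p))
Move each ¬ inward, flipping quantifiers it crosses:
  (exists k. ~L(k)) & (exists q. forall m. (~L(q) | J(q,m))) | (exists p. L(p))
All bound variables are already distinct, so no renaming is needed.
Extract every quantifier outward, since the variables are now distinct and don't occur free across branches:
  exists k. exists q. forall m. exists p. (~L(k) & (~L(q) | J(q,m)) | L(p))
The quantifier exists m sits under an odd number of negations (counting the antecedent side of each →), so it flips to forall m.

universal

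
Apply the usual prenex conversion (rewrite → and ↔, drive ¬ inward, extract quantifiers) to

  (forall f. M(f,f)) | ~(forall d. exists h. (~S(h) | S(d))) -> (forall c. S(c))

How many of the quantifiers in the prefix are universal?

Eliminate → and ↔ using ¬ and ∨.
  ~((forall f. M(f,f)) | ~(forall d. exists h. (~S(h) | S(d)))) | (forall c. S(c))
Drive negations inward (¬∀x A ≡ ∃x ¬A, ¬∃x A ≡ ∀x ¬A, De Morgan for ∧/∨):
  (exists f. ~M(f,f)) & (forall d. exists h. (~S(h) | S(d))) | (forall c. S(c))
Pull the quantifiers to the front (each side's bound variable is not free in the other side):
  exists f. forall d. exists h. forall c. (~M(f,f) & (~S(h) | S(d)) | S(c))
The prefix is exists f forall d exists h forall c: 2 universal, 2 existential.

2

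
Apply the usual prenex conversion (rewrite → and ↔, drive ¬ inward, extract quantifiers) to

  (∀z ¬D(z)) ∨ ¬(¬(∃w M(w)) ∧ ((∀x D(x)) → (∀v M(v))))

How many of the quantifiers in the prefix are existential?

Rewrite implications/biconditionals: A → B as ¬A ∨ B.
  (∀z ¬D(z)) ∨ ¬(¬(∃w M(w)) ∧ (¬(∀x D(x)) ∨ (∀v M(v))))
Push ¬ through the quantifiers and connectives to reach negation normal form:
  (∀z ¬D(z)) ∨ (∃w M(w)) ∨ (∀x D(x)) ∧ (∃v ¬M(v))
Pull the quantifiers to the front (each side's bound variable is not free in the other side):
  ∀z ∃w ∀x ∃v (¬D(z) ∨ M(w) ∨ D(x) ∧ ¬M(v))
The prefix is ∀z ∃w ∀x ∃v: 2 universal, 2 existential.

2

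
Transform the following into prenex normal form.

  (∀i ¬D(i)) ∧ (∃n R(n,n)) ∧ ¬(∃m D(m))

∀i ∃n ∀m (¬D(i) ∧ R(n,n) ∧ ¬D(m))

Push ¬ through the quantifiers and connectives to reach negation normal form:
  (∀i ¬D(i)) ∧ (∃n R(n,n)) ∧ (∀m ¬D(m))
All bound variables are already distinct, so no renaming is needed.
Finally move all quantifiers to the prefix:
  ∀i ∃n ∀m (¬D(i) ∧ R(n,n) ∧ ¬D(m))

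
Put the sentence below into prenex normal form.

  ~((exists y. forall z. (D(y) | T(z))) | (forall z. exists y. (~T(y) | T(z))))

forall y. exists z. exists b. forall x. (~D(y) & ~T(z) & T(x) & ~T(b))

Drive negations inward (¬∀x A ≡ ∃x ¬A, ¬∃x A ≡ ∀x ¬A, De Morgan for ∧/∨):
  (forall y. exists z. (~D(y) & ~T(z))) & (exists z. forall y. (T(y) & ~T(z)))
Give each quantifier a distinct variable: z↦b, y↦x.
  (forall y. exists z. (~D(y) & ~T(z))) & (exists b. forall x. (T(x) & ~T(b)))
Finally move all quantifiers to the prefix:
  forall y. exists z. exists b. forall x. (~D(y) & ~T(z) & T(x) & ~T(b))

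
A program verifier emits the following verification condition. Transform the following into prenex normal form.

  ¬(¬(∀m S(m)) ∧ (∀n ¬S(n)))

Push ¬ through the quantifiers and connectives to reach negation normal form:
  (∀m S(m)) ∨ (∃n S(n))
All bound variables are already distinct, so no renaming is needed.
Pull the quantifiers to the front (each side's bound variable is not free in the other side):
  ∀m ∃n (S(m) ∨ S(n))

∀m ∃n (S(m) ∨ S(n))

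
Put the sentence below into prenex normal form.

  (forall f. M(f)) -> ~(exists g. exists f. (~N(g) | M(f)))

Eliminate → and ↔ using ¬ and ∨.
  ~(forall f. M(f)) | ~(exists g. exists f. (~N(g) | M(f)))
Drive negations inward (¬∀x A ≡ ∃x ¬A, ¬∃x A ≡ ∀x ¬A, De Morgan for ∧/∨):
  (exists f. ~M(f)) | (forall g. forall f. (N(g) & ~M(f)))
Give each quantifier a distinct variable: f↦t.
  (exists f. ~M(f)) | (forall g. forall t. (N(g) & ~M(t)))
Extract every quantifier outward, since the variables are now distinct and don't occur free across branches:
  exists f. forall g. forall t. (~M(f) | N(g) & ~M(t))

exists f. forall g. forall t. (~M(f) | N(g) & ~M(t))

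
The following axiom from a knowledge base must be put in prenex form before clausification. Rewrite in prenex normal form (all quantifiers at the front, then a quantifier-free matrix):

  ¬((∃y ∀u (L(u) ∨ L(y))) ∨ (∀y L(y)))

∀y ∃u ∃q (¬L(u) ∧ ¬L(y) ∧ ¬L(q))

Move each ¬ inward, flipping quantifiers it crosses:
  (∀y ∃u (¬L(u) ∧ ¬L(y))) ∧ (∃y ¬L(y))
Rename bound variables to avoid capture: y↦q.
  (∀y ∃u (¬L(u) ∧ ¬L(y))) ∧ (∃q ¬L(q))
Finally move all quantifiers to the prefix:
  ∀y ∃u ∃q (¬L(u) ∧ ¬L(y) ∧ ¬L(q))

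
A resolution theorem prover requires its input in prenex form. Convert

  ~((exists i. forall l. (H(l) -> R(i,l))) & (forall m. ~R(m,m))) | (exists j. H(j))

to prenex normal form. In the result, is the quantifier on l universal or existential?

existential

Rewrite implications/biconditionals: A → B as ¬A ∨ B.
  ~((exists i. forall l. (~H(l) | R(i,l))) & (forall m. ~R(m,m))) | (exists j. H(j))
Move each ¬ inward, flipping quantifiers it crosses:
  (forall i. exists l. (H(l) & ~R(i,l))) | (exists m. R(m,m)) | (exists j. H(j))
Pull the quantifiers to the front (each side's bound variable is not free in the other side):
  forall i. exists l. exists m. exists j. (H(l) & ~R(i,l) | R(m,m) | H(j))
The quantifier forall l sits under an odd number of negations (counting the antecedent side of each →), so it flips to exists l.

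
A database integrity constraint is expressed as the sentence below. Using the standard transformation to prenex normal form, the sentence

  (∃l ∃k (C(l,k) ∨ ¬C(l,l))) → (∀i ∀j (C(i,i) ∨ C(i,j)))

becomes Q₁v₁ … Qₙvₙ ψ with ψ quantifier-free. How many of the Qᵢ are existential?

0

Eliminate → and ↔ using ¬ and ∨.
  ¬(∃l ∃k (C(l,k) ∨ ¬C(l,l))) ∨ (∀i ∀j (C(i,i) ∨ C(i,j)))
Drive negations inward (¬∀x A ≡ ∃x ¬A, ¬∃x A ≡ ∀x ¬A, De Morgan for ∧/∨):
  (∀l ∀k (¬C(l,k) ∧ C(l,l))) ∨ (∀i ∀j (C(i,i) ∨ C(i,j)))
All bound variables are already distinct, so no renaming is needed.
Pull the quantifiers to the front (each side's bound variable is not free in the other side):
  ∀l ∀k ∀i ∀j (¬C(l,k) ∧ C(l,l) ∨ C(i,i) ∨ C(i,j))
The prefix is ∀l ∀k ∀i ∀j: 4 universal, 0 existential.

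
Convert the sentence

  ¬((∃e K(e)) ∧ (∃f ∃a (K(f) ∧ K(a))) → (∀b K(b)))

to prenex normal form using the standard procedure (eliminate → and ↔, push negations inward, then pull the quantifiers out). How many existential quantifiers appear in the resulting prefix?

4

Rewrite implications/biconditionals: A → B as ¬A ∨ B.
  ¬(¬((∃e K(e)) ∧ (∃f ∃a (K(f) ∧ K(a)))) ∨ (∀b K(b)))
Drive negations inward (¬∀x A ≡ ∃x ¬A, ¬∃x A ≡ ∀x ¬A, De Morgan for ∧/∨):
  (∃e K(e)) ∧ (∃f ∃a (K(f) ∧ K(a))) ∧ (∃b ¬K(b))
All bound variables are already distinct, so no renaming is needed.
Extract every quantifier outward, since the variables are now distinct and don't occur free across branches:
  ∃e ∃f ∃a ∃b (K(e) ∧ K(f) ∧ K(a) ∧ ¬K(b))
The prefix is ∃e ∃f ∃a ∃b: 0 universal, 4 existential.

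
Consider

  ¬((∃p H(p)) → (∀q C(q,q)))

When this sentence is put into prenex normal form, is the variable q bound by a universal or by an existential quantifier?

existential

Eliminate → and ↔ using ¬ and ∨.
  ¬(¬(∃p H(p)) ∨ (∀q C(q,q)))
Push ¬ through the quantifiers and connectives to reach negation normal form:
  (∃p H(p)) ∧ (∃q ¬C(q,q))
All bound variables are already distinct, so no renaming is needed.
Pull the quantifiers to the front (each side's bound variable is not free in the other side):
  ∃p ∃q (H(p) ∧ ¬C(q,q))
The quantifier ∀q sits under an odd number of negations (counting the antecedent side of each →), so it flips to ∃q.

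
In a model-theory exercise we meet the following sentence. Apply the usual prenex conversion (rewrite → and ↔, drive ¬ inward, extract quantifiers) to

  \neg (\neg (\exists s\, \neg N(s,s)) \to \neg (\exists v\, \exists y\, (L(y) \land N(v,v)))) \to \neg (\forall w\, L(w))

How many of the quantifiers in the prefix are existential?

Eliminate → and ↔ using ¬ and ∨.
  \neg \neg (\neg \neg (\exists s\, \neg N(s,s)) \lor \neg (\exists v\, \exists y\, (L(y) \land N(v,v)))) \lor \neg (\forall w\, L(w))
Drive negations inward (¬∀x A ≡ ∃x ¬A, ¬∃x A ≡ ∀x ¬A, De Morgan for ∧/∨):
  (\exists s\, \neg N(s,s)) \lor (\forall v\, \forall y\, (\neg L(y) \lor \neg N(v,v))) \lor (\exists w\, \neg L(w))
All bound variables are already distinct, so no renaming is needed.
Finally move all quantifiers to the prefix:
  \exists s\, \forall v\, \forall y\, \exists w\, (\neg N(s,s) \lor \neg L(y) \lor \neg N(v,v) \lor \neg L(w))
The prefix is \exists s \forall v \forall y \exists w: 2 universal, 2 existential.

2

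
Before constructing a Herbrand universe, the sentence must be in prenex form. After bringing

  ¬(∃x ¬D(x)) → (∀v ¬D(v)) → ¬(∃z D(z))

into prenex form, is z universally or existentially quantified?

universal

Eliminate → and ↔ using ¬ and ∨.
  ¬¬(∃x ¬D(x)) ∨ ¬(∀v ¬D(v)) ∨ ¬(∃z D(z))
Drive negations inward (¬∀x A ≡ ∃x ¬A, ¬∃x A ≡ ∀x ¬A, De Morgan for ∧/∨):
  (∃x ¬D(x)) ∨ (∃v D(v)) ∨ (∀z ¬D(z))
All bound variables are already distinct, so no renaming is needed.
Pull the quantifiers to the front (each side's bound variable is not free in the other side):
  ∃x ∃v ∀z (¬D(x) ∨ D(v) ∨ ¬D(z))
The quantifier ∃z sits under an odd number of negations (counting the antecedent side of each →), so it flips to ∀z.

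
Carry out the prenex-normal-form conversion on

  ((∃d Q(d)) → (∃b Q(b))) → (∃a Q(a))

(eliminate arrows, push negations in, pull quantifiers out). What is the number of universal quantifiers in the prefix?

Rewrite implications/biconditionals: A → B as ¬A ∨ B.
  ¬(¬(∃d Q(d)) ∨ (∃b Q(b))) ∨ (∃a Q(a))
Move each ¬ inward, flipping quantifiers it crosses:
  (∃d Q(d)) ∧ (∀b ¬Q(b)) ∨ (∃a Q(a))
All bound variables are already distinct, so no renaming is needed.
Extract every quantifier outward, since the variables are now distinct and don't occur free across branches:
  ∃d ∀b ∃a (Q(d) ∧ ¬Q(b) ∨ Q(a))
The prefix is ∃d ∀b ∃a: 1 universal, 2 existential.

1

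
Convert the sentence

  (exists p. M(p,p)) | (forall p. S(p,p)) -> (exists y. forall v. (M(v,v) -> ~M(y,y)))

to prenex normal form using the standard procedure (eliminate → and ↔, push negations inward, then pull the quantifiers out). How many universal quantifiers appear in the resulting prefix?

2

First replace A → B with ¬A ∨ B.
  ~((exists p. M(p,p)) | (forall p. S(p,p))) | (exists y. forall v. (~M(v,v) | ~M(y,y)))
Drive negations inward (¬∀x A ≡ ∃x ¬A, ¬∃x A ≡ ∀x ¬A, De Morgan for ∧/∨):
  (forall p. ~M(p,p)) & (exists p. ~S(p,p)) | (exists y. forall v. (~M(v,v) | ~M(y,y)))
Rename bound variables to avoid capture: p↦z.
  (forall p. ~M(p,p)) & (exists z. ~S(z,z)) | (exists y. forall v. (~M(v,v) | ~M(y,y)))
Extract every quantifier outward, since the variables are now distinct and don't occur free across branches:
  forall p. exists z. exists y. forall v. (~M(p,p) & ~S(z,z) | ~M(v,v) | ~M(y,y))
The prefix is forall p exists z exists y forall v: 2 universal, 2 existential.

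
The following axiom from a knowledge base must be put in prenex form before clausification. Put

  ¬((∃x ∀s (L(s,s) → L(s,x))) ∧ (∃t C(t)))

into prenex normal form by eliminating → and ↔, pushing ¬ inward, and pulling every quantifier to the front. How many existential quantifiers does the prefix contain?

Rewrite implications/biconditionals: A → B as ¬A ∨ B.
  ¬((∃x ∀s (¬L(s,s) ∨ L(s,x))) ∧ (∃t C(t)))
Move each ¬ inward, flipping quantifiers it crosses:
  (∀x ∃s (L(s,s) ∧ ¬L(s,x))) ∨ (∀t ¬C(t))
Pull the quantifiers to the front (each side's bound variable is not free in the other side):
  ∀x ∃s ∀t (L(s,s) ∧ ¬L(s,x) ∨ ¬C(t))
The prefix is ∀x ∃s ∀t: 2 universal, 1 existential.

1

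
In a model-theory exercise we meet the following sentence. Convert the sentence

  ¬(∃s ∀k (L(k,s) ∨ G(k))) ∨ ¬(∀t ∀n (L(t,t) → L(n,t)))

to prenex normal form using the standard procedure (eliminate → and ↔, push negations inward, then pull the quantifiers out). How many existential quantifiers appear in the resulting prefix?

3

First replace A → B with ¬A ∨ B.
  ¬(∃s ∀k (L(k,s) ∨ G(k))) ∨ ¬(∀t ∀n (¬L(t,t) ∨ L(n,t)))
Move each ¬ inward, flipping quantifiers it crosses:
  (∀s ∃k (¬L(k,s) ∧ ¬G(k))) ∨ (∃t ∃n (L(t,t) ∧ ¬L(n,t)))
Pull the quantifiers to the front (each side's bound variable is not free in the other side):
  ∀s ∃k ∃t ∃n (¬L(k,s) ∧ ¬G(k) ∨ L(t,t) ∧ ¬L(n,t))
The prefix is ∀s ∃k ∃t ∃n: 1 universal, 3 existential.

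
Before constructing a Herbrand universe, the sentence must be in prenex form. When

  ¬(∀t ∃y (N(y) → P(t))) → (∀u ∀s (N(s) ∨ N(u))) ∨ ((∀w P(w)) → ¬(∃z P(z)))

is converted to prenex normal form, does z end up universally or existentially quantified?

First replace A → B with ¬A ∨ B.
  ¬¬(∀t ∃y (¬N(y) ∨ P(t))) ∨ (∀u ∀s (N(s) ∨ N(u))) ∨ ¬(∀w P(w)) ∨ ¬(∃z P(z))
Push ¬ through the quantifiers and connectives to reach negation normal form:
  (∀t ∃y (¬N(y) ∨ P(t))) ∨ (∀u ∀s (N(s) ∨ N(u))) ∨ (∃w ¬P(w)) ∨ (∀z ¬P(z))
All bound variables are already distinct, so no renaming is needed.
Extract every quantifier outward, since the variables are now distinct and don't occur free across branches:
  ∀t ∃y ∀u ∀s ∃w ∀z (¬N(y) ∨ P(t) ∨ N(s) ∨ N(u) ∨ ¬P(w) ∨ ¬P(z))
The quantifier ∃z sits under an odd number of negations (counting the antecedent side of each →), so it flips to ∀z.

universal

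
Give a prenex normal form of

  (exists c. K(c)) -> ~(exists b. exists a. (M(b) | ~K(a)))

forall c. forall b. forall a. (~K(c) | ~M(b) & K(a))

Rewrite implications/biconditionals: A → B as ¬A ∨ B.
  ~(exists c. K(c)) | ~(exists b. exists a. (M(b) | ~K(a)))
Drive negations inward (¬∀x A ≡ ∃x ¬A, ¬∃x A ≡ ∀x ¬A, De Morgan for ∧/∨):
  (forall c. ~K(c)) | (forall b. forall a. (~M(b) & K(a)))
All bound variables are already distinct, so no renaming is needed.
Finally move all quantifiers to the prefix:
  forall c. forall b. forall a. (~K(c) | ~M(b) & K(a))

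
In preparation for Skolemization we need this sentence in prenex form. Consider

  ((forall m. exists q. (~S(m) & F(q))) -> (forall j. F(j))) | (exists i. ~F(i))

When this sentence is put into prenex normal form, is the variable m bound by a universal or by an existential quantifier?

existential

Eliminate → and ↔ using ¬ and ∨.
  ~(forall m. exists q. (~S(m) & F(q))) | (forall j. F(j)) | (exists i. ~F(i))
Move each ¬ inward, flipping quantifiers it crosses:
  (exists m. forall q. (S(m) | ~F(q))) | (forall j. F(j)) | (exists i. ~F(i))
All bound variables are already distinct, so no renaming is needed.
Extract every quantifier outward, since the variables are now distinct and don't occur free across branches:
  exists m. forall q. forall j. exists i. (S(m) | ~F(q) | F(j) | ~F(i))
The quantifier forall m sits under an odd number of negations (counting the antecedent side of each →), so it flips to exists m.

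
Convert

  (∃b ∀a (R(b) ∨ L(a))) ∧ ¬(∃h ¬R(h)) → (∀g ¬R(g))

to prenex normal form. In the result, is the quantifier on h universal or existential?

Eliminate → and ↔ using ¬ and ∨.
  ¬((∃b ∀a (R(b) ∨ L(a))) ∧ ¬(∃h ¬R(h))) ∨ (∀g ¬R(g))
Push ¬ through the quantifiers and connectives to reach negation normal form:
  (∀b ∃a (¬R(b) ∧ ¬L(a))) ∨ (∃h ¬R(h)) ∨ (∀g ¬R(g))
All bound variables are already distinct, so no renaming is needed.
Extract every quantifier outward, since the variables are now distinct and don't occur free across branches:
  ∀b ∃a ∃h ∀g (¬R(b) ∧ ¬L(a) ∨ ¬R(h) ∨ ¬R(g))
The quantifier ∃h sits under an even number of negations (counting the antecedent side of each →), so it remains existential.

existential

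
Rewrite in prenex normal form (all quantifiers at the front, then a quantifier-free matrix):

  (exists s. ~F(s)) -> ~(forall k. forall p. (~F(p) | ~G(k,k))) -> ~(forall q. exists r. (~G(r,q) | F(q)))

forall s. forall k. forall p. exists q. forall r. (F(s) | ~F(p) | ~G(k,k) | G(r,q) & ~F(q))

First replace A → B with ¬A ∨ B.
  ~(exists s. ~F(s)) | ~~(forall k. forall p. (~F(p) | ~G(k,k))) | ~(forall q. exists r. (~G(r,q) | F(q)))
Push ¬ through the quantifiers and connectives to reach negation normal form:
  (forall s. F(s)) | (forall k. forall p. (~F(p) | ~G(k,k))) | (exists q. forall r. (G(r,q) & ~F(q)))
All bound variables are already distinct, so no renaming is needed.
Pull the quantifiers to the front (each side's bound variable is not free in the other side):
  forall s. forall k. forall p. exists q. forall r. (F(s) | ~F(p) | ~G(k,k) | G(r,q) & ~F(q))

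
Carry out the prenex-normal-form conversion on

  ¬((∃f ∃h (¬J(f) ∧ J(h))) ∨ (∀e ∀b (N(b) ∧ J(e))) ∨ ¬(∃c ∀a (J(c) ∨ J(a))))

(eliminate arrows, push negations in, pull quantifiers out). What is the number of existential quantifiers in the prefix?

Drive negations inward (¬∀x A ≡ ∃x ¬A, ¬∃x A ≡ ∀x ¬A, De Morgan for ∧/∨):
  (∀f ∀h (J(f) ∨ ¬J(h))) ∧ (∃e ∃b (¬N(b) ∨ ¬J(e))) ∧ (∃c ∀a (J(c) ∨ J(a)))
All bound variables are already distinct, so no renaming is needed.
Pull the quantifiers to the front (each side's bound variable is not free in the other side):
  ∀f ∀h ∃e ∃b ∃c ∀a ((J(f) ∨ ¬J(h)) ∧ (¬N(b) ∨ ¬J(e)) ∧ (J(c) ∨ J(a)))
The prefix is ∀f ∀h ∃e ∃b ∃c ∀a: 3 universal, 3 existential.

3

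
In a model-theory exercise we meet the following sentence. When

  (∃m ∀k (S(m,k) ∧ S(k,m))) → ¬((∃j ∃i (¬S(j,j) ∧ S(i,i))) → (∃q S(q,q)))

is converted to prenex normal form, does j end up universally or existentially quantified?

existential

First replace A → B with ¬A ∨ B.
  ¬(∃m ∀k (S(m,k) ∧ S(k,m))) ∨ ¬(¬(∃j ∃i (¬S(j,j) ∧ S(i,i))) ∨ (∃q S(q,q)))
Push ¬ through the quantifiers and connectives to reach negation normal form:
  (∀m ∃k (¬S(m,k) ∨ ¬S(k,m))) ∨ (∃j ∃i (¬S(j,j) ∧ S(i,i))) ∧ (∀q ¬S(q,q))
Finally move all quantifiers to the prefix:
  ∀m ∃k ∃j ∃i ∀q (¬S(m,k) ∨ ¬S(k,m) ∨ ¬S(j,j) ∧ S(i,i) ∧ ¬S(q,q))
The quantifier ∃j sits under an even number of negations (counting the antecedent side of each →), so it remains existential.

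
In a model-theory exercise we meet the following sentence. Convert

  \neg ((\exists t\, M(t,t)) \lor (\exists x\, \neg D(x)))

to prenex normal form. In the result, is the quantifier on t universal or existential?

Push ¬ through the quantifiers and connectives to reach negation normal form:
  (\forall t\, \neg M(t,t)) \land (\forall x\, D(x))
Extract every quantifier outward, since the variables are now distinct and don't occur free across branches:
  \forall t\, \forall x\, (\neg M(t,t) \land D(x))
The quantifier \exists t sits under an odd number of negations, so it flips to \forall t.

universal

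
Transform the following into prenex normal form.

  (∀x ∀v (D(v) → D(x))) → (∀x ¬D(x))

First replace A → B with ¬A ∨ B.
  ¬(∀x ∀v (¬D(v) ∨ D(x))) ∨ (∀x ¬D(x))
Push ¬ through the quantifiers and connectives to reach negation normal form:
  (∃x ∃v (D(v) ∧ ¬D(x))) ∨ (∀x ¬D(x))
Rename bound variables to avoid capture: x↦w1.
  (∃x ∃v (D(v) ∧ ¬D(x))) ∨ (∀w1 ¬D(w1))
Finally move all quantifiers to the prefix:
  ∃x ∃v ∀w1 (D(v) ∧ ¬D(x) ∨ ¬D(w1))

∃x ∃v ∀w1 (D(v) ∧ ¬D(x) ∨ ¬D(w1))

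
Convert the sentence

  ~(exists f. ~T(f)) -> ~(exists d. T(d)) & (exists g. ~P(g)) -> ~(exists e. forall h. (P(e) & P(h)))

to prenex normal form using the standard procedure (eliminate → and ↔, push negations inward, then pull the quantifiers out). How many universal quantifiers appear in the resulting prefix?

Eliminate → and ↔ using ¬ and ∨.
  ~~(exists f. ~T(f)) | ~(~(exists d. T(d)) & (exists g. ~P(g))) | ~(exists e. forall h. (P(e) & P(h)))
Move each ¬ inward, flipping quantifiers it crosses:
  (exists f. ~T(f)) | (exists d. T(d)) | (forall g. P(g)) | (forall e. exists h. (~P(e) | ~P(h)))
Finally move all quantifiers to the prefix:
  exists f. exists d. forall g. forall e. exists h. (~T(f) | T(d) | P(g) | ~P(e) | ~P(h))
The prefix is exists f exists d forall g forall e exists h: 2 universal, 3 existential.

2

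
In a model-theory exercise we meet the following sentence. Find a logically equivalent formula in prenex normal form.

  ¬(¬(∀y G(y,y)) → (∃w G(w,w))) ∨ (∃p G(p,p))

Rewrite implications/biconditionals: A → B as ¬A ∨ B.
  ¬(¬¬(∀y G(y,y)) ∨ (∃w G(w,w))) ∨ (∃p G(p,p))
Push ¬ through the quantifiers and connectives to reach negation normal form:
  (∃y ¬G(y,y)) ∧ (∀w ¬G(w,w)) ∨ (∃p G(p,p))
Extract every quantifier outward, since the variables are now distinct and don't occur free across branches:
  ∃y ∀w ∃p (¬G(y,y) ∧ ¬G(w,w) ∨ G(p,p))

∃y ∀w ∃p (¬G(y,y) ∧ ¬G(w,w) ∨ G(p,p))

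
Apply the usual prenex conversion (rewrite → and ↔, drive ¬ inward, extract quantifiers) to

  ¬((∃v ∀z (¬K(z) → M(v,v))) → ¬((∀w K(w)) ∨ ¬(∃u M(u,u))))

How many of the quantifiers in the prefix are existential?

First replace A → B with ¬A ∨ B.
  ¬(¬(∃v ∀z (¬¬K(z) ∨ M(v,v))) ∨ ¬((∀w K(w)) ∨ ¬(∃u M(u,u))))
Drive negations inward (¬∀x A ≡ ∃x ¬A, ¬∃x A ≡ ∀x ¬A, De Morgan for ∧/∨):
  (∃v ∀z (K(z) ∨ M(v,v))) ∧ ((∀w K(w)) ∨ (∀u ¬M(u,u)))
All bound variables are already distinct, so no renaming is needed.
Pull the quantifiers to the front (each side's bound variable is not free in the other side):
  ∃v ∀z ∀w ∀u ((K(z) ∨ M(v,v)) ∧ (K(w) ∨ ¬M(u,u)))
The prefix is ∃v ∀z ∀w ∀u: 3 universal, 1 existential.

1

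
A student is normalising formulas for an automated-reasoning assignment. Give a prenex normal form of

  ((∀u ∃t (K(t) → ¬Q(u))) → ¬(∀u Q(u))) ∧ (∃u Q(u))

Rewrite implications/biconditionals: A → B as ¬A ∨ B.
  (¬(∀u ∃t (¬K(t) ∨ ¬Q(u))) ∨ ¬(∀u Q(u))) ∧ (∃u Q(u))
Drive negations inward (¬∀x A ≡ ∃x ¬A, ¬∃x A ≡ ∀x ¬A, De Morgan for ∧/∨):
  ((∃u ∀t (K(t) ∧ Q(u))) ∨ (∃u ¬Q(u))) ∧ (∃u Q(u))
Give each quantifier a distinct variable: u↦z1, u↦y.
  ((∃u ∀t (K(t) ∧ Q(u))) ∨ (∃z1 ¬Q(z1))) ∧ (∃y Q(y))
Finally move all quantifiers to the prefix:
  ∃u ∀t ∃z1 ∃y ((K(t) ∧ Q(u) ∨ ¬Q(z1)) ∧ Q(y))

∃u ∀t ∃z1 ∃y ((K(t) ∧ Q(u) ∨ ¬Q(z1)) ∧ Q(y))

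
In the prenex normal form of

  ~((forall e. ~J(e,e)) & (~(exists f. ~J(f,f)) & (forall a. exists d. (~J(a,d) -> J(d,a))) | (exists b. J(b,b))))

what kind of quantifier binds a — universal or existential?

Eliminate → and ↔ using ¬ and ∨.
  ~((forall e. ~J(e,e)) & (~(exists f. ~J(f,f)) & (forall a. exists d. (~~J(a,d) | J(d,a))) | (exists b. J(b,b))))
Push ¬ through the quantifiers and connectives to reach negation normal form:
  (exists e. J(e,e)) | ((exists f. ~J(f,f)) | (exists a. forall d. (~J(a,d) & ~J(d,a)))) & (forall b. ~J(b,b))
Finally move all quantifiers to the prefix:
  exists e. exists f. exists a. forall d. forall b. (J(e,e) | (~J(f,f) | ~J(a,d) & ~J(d,a)) & ~J(b,b))
The quantifier forall a sits under an odd number of negations (counting the antecedent side of each →), so it flips to exists a.

existential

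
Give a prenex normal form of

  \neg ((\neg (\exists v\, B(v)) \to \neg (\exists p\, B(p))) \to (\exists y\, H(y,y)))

\exists v\, \forall p\, \forall y\, ((B(v) \lor \neg B(p)) \land \neg H(y,y))

Eliminate → and ↔ using ¬ and ∨.
  \neg (\neg (\neg \neg (\exists v\, B(v)) \lor \neg (\exists p\, B(p))) \lor (\exists y\, H(y,y)))
Drive negations inward (¬∀x A ≡ ∃x ¬A, ¬∃x A ≡ ∀x ¬A, De Morgan for ∧/∨):
  ((\exists v\, B(v)) \lor (\forall p\, \neg B(p))) \land (\forall y\, \neg H(y,y))
All bound variables are already distinct, so no renaming is needed.
Pull the quantifiers to the front (each side's bound variable is not free in the other side):
  \exists v\, \forall p\, \forall y\, ((B(v) \lor \neg B(p)) \land \neg H(y,y))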